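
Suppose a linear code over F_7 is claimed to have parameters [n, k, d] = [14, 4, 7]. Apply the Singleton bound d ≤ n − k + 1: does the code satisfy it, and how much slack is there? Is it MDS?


Singleton RHS = n − k + 1 = 11, slack = 4, bound satisfied, not MDS.

Singleton bound: d ≤ n − k + 1.
Here n = 14, k = 4, so n − k + 1 = 11.
Given d = 7, check d ≤ 11: YES.
Slack = (n − k + 1) − d = 4.
The code is NOT MDS (slack = 4 > 0).
Description: the claimed parameters are [14, 4, 7]_7; such a code would be non-MDS.


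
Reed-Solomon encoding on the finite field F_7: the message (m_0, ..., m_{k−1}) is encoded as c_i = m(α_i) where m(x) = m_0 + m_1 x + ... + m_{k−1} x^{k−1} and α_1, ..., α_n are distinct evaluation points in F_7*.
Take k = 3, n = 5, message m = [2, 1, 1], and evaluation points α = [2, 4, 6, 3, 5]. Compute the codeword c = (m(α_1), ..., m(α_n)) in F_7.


c = [1, 1, 2, 0, 4]

Message polynomial: m(x) = 2 + 1·x + 1·x^2 (mod 7).
For each evaluation point α_i, compute m(α_i) mod 7:
  α_1 = 2: Horner steps 1 → 3 → 1, so m(2) = 1.
  α_2 = 4: Horner steps 1 → 5 → 1, so m(4) = 1.
  α_3 = 6: Horner steps 1 → 0 → 2, so m(6) = 2.
  α_4 = 3: Horner steps 1 → 4 → 0, so m(3) = 0.
  α_5 = 5: Horner steps 1 → 6 → 4, so m(5) = 4.
Codeword c = [1, 1, 2, 0, 4] ∈ F_7^5.


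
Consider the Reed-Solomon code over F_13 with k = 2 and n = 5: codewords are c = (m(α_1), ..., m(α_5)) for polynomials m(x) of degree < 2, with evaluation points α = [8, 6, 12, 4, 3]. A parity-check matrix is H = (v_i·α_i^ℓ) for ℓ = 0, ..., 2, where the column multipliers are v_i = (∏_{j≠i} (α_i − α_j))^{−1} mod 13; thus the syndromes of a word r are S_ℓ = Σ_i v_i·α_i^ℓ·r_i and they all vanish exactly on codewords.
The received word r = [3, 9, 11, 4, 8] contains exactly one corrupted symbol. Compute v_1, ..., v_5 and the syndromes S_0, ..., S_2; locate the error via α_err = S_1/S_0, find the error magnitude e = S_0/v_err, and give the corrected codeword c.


S = (6, 9, 7), error at position 1, error magnitude e = 2, c = [1, 9, 11, 4, 8].

Step 1: column multipliers v_i = (∏_{j≠i}(α_i − α_j))^{−1} mod 13.
  i = 1 (α = 8): (8−6)(8−12)(8−4)(8−3) = 2·(−4)·4·5 = −160 ≡ 9, so v_1 = 9^{−1} = 3 (mod 13).
  i = 2 (α = 6): (6−8)(6−12)(6−4)(6−3) = (−2)·(−6)·2·3 = 72 ≡ 7, so v_2 = 7^{−1} = 2 (mod 13).
  i = 3 (α = 12): (12−8)(12−6)(12−4)(12−3) = 4·6·8·9 = 1728 ≡ 12, so v_3 = 12^{−1} = 12 (mod 13).
  i = 4 (α = 4): (4−8)(4−6)(4−12)(4−3) = (−4)·(−2)·(−8)·1 = −64 ≡ 1, so v_4 = 1^{−1} = 1 (mod 13).
  i = 5 (α = 3): (3−8)(3−6)(3−12)(3−4) = (−5)·(−3)·(−9)·(−1) = 135 ≡ 5, so v_5 = 5^{−1} = 8 (mod 13).
  v = [3, 2, 12, 1, 8].
Step 2: syndromes of r = [3, 9, 11, 4, 8] (all sums mod 13).
  S_0 = Σ v_i r_i = 3·3 + 2·9 + 12·11 + 1·4 + 8·8 = 227 ≡ 6.
  S_1 = Σ v_i α_i r_i = 3·8·3 + 2·6·9 + 12·12·11 + 1·4·4 + 8·3·8 = 1972 ≡ 9.
  α_i^2 mod 13 = [12, 10, 1, 3, 9].
  S_2 = Σ v_i α_i^2 r_i = 3·12·3 + 2·10·9 + 12·1·11 + 1·3·4 + 8·9·8 = 1008 ≡ 7.
  S = (6, 9, 7) ≠ 0, so r is not a codeword (an error is present).
Step 3: locate the error. For a single error e at position i, S_ℓ = v_i·e·α_i^ℓ, so α_err = S_1/S_0.
  S_0^{−1} = 6^{−1} = 11 (mod 13), so α_err = 9·11 = 99 ≡ 8 = α_1. Error position i = 1.
  Consistency check: S_2/S_1 = 7·3 = 21 ≡ 8 = α_err ✓ (single-error assumption holds).
Step 4: error magnitude e = S_0/v_1 = S_0·∏_{j≠1}(α_1 − α_j) = 6·9 = 54 ≡ 2 (mod 13).
Step 5: correct position 1: c_1 = r_1 − e = 3 − 2 ≡ 1 (mod 13). Hence c = [1, 9, 11, 4, 8].
  Check: interpolating c through the α_i gives m(x) = 7 + 9·x (degree < 2) with m(α_i) = c_i for every i, so c is indeed a codeword.


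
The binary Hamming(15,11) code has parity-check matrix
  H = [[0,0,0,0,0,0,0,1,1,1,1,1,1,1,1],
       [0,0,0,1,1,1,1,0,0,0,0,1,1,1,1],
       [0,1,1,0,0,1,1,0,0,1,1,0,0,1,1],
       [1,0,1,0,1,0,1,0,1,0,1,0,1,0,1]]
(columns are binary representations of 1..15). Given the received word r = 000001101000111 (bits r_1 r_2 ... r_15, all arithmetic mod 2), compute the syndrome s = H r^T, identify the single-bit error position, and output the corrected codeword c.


s = (0, 1, 0, 0)^T, error position = 4, corrected codeword c = 000101101000111

Compute s = H r^T mod 2 one row at a time:
  s_1 = 0 + 1 + 0 + 0 + 0 + 1 + 1 + 1 = 4 ≡ 0 (mod 2).
  s_2 = 0 + 0 + 1 + 1 + 0 + 1 + 1 + 1 = 5 ≡ 1 (mod 2).
  s_3 = 0 + 0 + 1 + 1 + 0 + 0 + 1 + 1 = 4 ≡ 0 (mod 2).
  s_4 = 0 + 0 + 0 + 1 + 1 + 0 + 1 + 1 = 4 ≡ 0 (mod 2).
s = (0, 1, 0, 0)^T — this equals column 4 of H (binary 0100), so error is at position 4.
Correct: flip bit 4 of r = 000001101000111 to get c = 000101101000111.


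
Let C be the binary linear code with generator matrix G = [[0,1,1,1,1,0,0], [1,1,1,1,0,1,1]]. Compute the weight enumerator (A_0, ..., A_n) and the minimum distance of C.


Weight distribution: A_0 = 1, A_4 = 2, A_6 = 1. Minimum distance d = 4.

Enumerate all 2^2 = 4 messages m ∈ F_2^2.
For each, compute codeword c = mG in F_2^7, then tally its weight.
  m = 00 → c = 0000000, weight = 0.
  m = 10 → c = 0111100, weight = 4.
  m = 01 → c = 1111011, weight = 6.
  m = 11 → c = 1000111, weight = 4.
Tally weights:
  weight 0: 1 codewords.
  weight 4: 2 codewords.
  weight 6: 1 codewords.
Minimum distance d = smallest w > 0 with A_w > 0 = 4.
Sanity: Σ A_w = 4 = 2^2 = 4 ✓.


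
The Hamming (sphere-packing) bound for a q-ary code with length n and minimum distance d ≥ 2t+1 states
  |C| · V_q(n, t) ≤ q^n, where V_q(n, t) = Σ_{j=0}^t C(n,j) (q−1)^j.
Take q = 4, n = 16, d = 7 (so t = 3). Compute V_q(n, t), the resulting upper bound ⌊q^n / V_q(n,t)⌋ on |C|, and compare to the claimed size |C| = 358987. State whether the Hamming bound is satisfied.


V_q(n, t) = 16249, q^n = 4294967296, Hamming bound = 264321, |C| = 358987 > bound (violated).

Step 1: Compute V_q(n, t) = Σ_{j=0}^3 C(n, j) (q−1)^j.
  j = 0: C(16,0)·(3)^0 = 1·1 = 1.
  j = 1: C(16,1)·(3)^1 = 16·3 = 48.
  j = 2: C(16,2)·(3)^2 = 120·9 = 1080.
  j = 3: C(16,3)·(3)^3 = 560·27 = 15120.
  V_q(n, t) = 1 + 48 + 1080 + 15120 = 16249.
Step 2: q^n = 4^16 = 4294967296.
Step 3: Hamming bound ⌊q^n / V_q(n,t)⌋ = ⌊4294967296/16249⌋ = 264321.
Step 4: Compare |C| = 358987 to 264321: violated.
The claimed |C| lies above the Hamming bound, so no 4-ary code of length 16 with d ≥ 7 can have 358987 codewords.


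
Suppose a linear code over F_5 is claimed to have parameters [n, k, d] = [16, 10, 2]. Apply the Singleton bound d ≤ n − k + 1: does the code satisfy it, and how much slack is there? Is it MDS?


Singleton RHS = n − k + 1 = 7, slack = 5, bound satisfied, not MDS.

Singleton bound: d ≤ n − k + 1.
Here n = 16, k = 10, so n − k + 1 = 7.
Given d = 2, check d ≤ 7: YES.
Slack = (n − k + 1) − d = 5.
The code is NOT MDS (slack = 5 > 0).
Description: the claimed parameters are [16, 10, 2]_5; such a code would be non-MDS.


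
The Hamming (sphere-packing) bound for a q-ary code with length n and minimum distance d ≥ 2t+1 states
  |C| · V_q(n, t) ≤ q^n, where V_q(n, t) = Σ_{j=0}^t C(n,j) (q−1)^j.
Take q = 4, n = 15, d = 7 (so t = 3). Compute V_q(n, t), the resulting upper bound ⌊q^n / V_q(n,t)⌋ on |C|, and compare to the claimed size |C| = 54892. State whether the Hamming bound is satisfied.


V_q(n, t) = 13276, q^n = 1073741824, Hamming bound = 80878, |C| = 54892 ≤ bound (satisfied).

Step 1: Compute V_q(n, t) = Σ_{j=0}^3 C(n, j) (q−1)^j.
  j = 0: C(15,0)·(3)^0 = 1·1 = 1.
  j = 1: C(15,1)·(3)^1 = 15·3 = 45.
  j = 2: C(15,2)·(3)^2 = 105·9 = 945.
  j = 3: C(15,3)·(3)^3 = 455·27 = 12285.
  V_q(n, t) = 1 + 45 + 945 + 12285 = 13276.
Step 2: q^n = 4^15 = 1073741824.
Step 3: Hamming bound ⌊q^n / V_q(n,t)⌋ = ⌊1073741824/13276⌋ = 80878.
Step 4: Compare |C| = 54892 to 80878: satisfied.
The claimed |C| lies below the Hamming bound.


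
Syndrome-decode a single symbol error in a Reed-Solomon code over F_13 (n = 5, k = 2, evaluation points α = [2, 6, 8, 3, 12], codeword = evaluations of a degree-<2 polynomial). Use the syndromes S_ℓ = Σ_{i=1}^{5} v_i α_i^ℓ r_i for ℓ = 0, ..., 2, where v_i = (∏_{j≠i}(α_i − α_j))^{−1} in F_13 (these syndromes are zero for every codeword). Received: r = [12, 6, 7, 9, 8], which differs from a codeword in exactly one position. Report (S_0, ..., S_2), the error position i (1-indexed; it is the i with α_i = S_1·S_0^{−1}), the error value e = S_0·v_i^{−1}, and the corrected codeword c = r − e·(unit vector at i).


S = (6, 10, 8), error at position 2, error magnitude e = 6, c = [12, 0, 7, 9, 8].

Step 1: column multipliers v_i = (∏_{j≠i}(α_i − α_j))^{−1} mod 13.
  i = 1 (α = 2): (2−6)(2−8)(2−3)(2−12) = (−4)·(−6)·(−1)·(−10) = 240 ≡ 6, so v_1 = 6^{−1} = 11 (mod 13).
  i = 2 (α = 6): (6−2)(6−8)(6−3)(6−12) = 4·(−2)·3·(−6) = 144 ≡ 1, so v_2 = 1^{−1} = 1 (mod 13).
  i = 3 (α = 8): (8−2)(8−6)(8−3)(8−12) = 6·2·5·(−4) = −240 ≡ 7, so v_3 = 7^{−1} = 2 (mod 13).
  i = 4 (α = 3): (3−2)(3−6)(3−8)(3−12) = 1·(−3)·(−5)·(−9) = −135 ≡ 8, so v_4 = 8^{−1} = 5 (mod 13).
  i = 5 (α = 12): (12−2)(12−6)(12−8)(12−3) = 10·6·4·9 = 2160 ≡ 2, so v_5 = 2^{−1} = 7 (mod 13).
  v = [11, 1, 2, 5, 7].
Step 2: syndromes of r = [12, 6, 7, 9, 8] (all sums mod 13).
  S_0 = Σ v_i r_i = 11·12 + 1·6 + 2·7 + 5·9 + 7·8 = 253 ≡ 6.
  S_1 = Σ v_i α_i r_i = 11·2·12 + 1·6·6 + 2·8·7 + 5·3·9 + 7·12·8 = 1219 ≡ 10.
  α_i^2 mod 13 = [4, 10, 12, 9, 1].
  S_2 = Σ v_i α_i^2 r_i = 11·4·12 + 1·10·6 + 2·12·7 + 5·9·9 + 7·1·8 = 1217 ≡ 8.
  S = (6, 10, 8) ≠ 0, so r is not a codeword (an error is present).
Step 3: locate the error. For a single error e at position i, S_ℓ = v_i·e·α_i^ℓ, so α_err = S_1/S_0.
  S_0^{−1} = 6^{−1} = 11 (mod 13), so α_err = 10·11 = 110 ≡ 6 = α_2. Error position i = 2.
  Consistency check: S_2/S_1 = 8·4 = 32 ≡ 6 = α_err ✓ (single-error assumption holds).
Step 4: error magnitude e = S_0/v_2 = S_0·∏_{j≠2}(α_2 − α_j) = 6·1 = 6 ≡ 6 (mod 13).
Step 5: correct position 2: c_2 = r_2 − e = 6 − 6 ≡ 0 (mod 13). Hence c = [12, 0, 7, 9, 8].
  Check: interpolating c through the α_i gives m(x) = 5 + 10·x (degree < 2) with m(α_i) = c_i for every i, so c is indeed a codeword.


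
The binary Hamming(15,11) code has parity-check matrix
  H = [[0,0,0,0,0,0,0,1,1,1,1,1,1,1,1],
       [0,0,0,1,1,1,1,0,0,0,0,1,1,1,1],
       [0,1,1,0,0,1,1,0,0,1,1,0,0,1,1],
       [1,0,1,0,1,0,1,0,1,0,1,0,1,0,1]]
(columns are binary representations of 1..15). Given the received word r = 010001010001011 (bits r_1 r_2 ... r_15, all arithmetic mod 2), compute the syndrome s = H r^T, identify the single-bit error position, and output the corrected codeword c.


s = (0, 0, 0, 1)^T, error position = 1, corrected codeword c = 110001010001011

Compute s = H r^T mod 2 one row at a time:
  s_1 = 1 + 0 + 0 + 0 + 1 + 0 + 1 + 1 = 4 ≡ 0 (mod 2).
  s_2 = 0 + 0 + 1 + 0 + 1 + 0 + 1 + 1 = 4 ≡ 0 (mod 2).
  s_3 = 1 + 0 + 1 + 0 + 0 + 0 + 1 + 1 = 4 ≡ 0 (mod 2).
  s_4 = 0 + 0 + 0 + 0 + 0 + 0 + 0 + 1 = 1 ≡ 1 (mod 2).
s = (0, 0, 0, 1)^T — this equals column 1 of H (binary 0001), so error is at position 1.
Correct: flip bit 1 of r = 010001010001011 to get c = 110001010001011.


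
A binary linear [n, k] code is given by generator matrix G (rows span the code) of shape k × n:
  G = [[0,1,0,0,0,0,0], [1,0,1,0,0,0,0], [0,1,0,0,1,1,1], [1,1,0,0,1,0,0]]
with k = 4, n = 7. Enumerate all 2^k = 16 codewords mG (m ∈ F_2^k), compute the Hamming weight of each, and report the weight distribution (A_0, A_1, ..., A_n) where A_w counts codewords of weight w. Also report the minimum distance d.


Weight distribution: A_0 = 1, A_1 = 1, A_2 = 3, A_3 = 6, A_4 = 3, A_5 = 1, A_6 = 1. Minimum distance d = 1.

Enumerate all 2^4 = 16 messages m ∈ F_2^4.
For each, compute codeword c = mG in F_2^7, then tally its weight.
  m = 0000 → c = 0000000, weight = 0.
  m = 1000 → c = 0100000, weight = 1.
  m = 0100 → c = 1010000, weight = 2.
  m = 1100 → c = 1110000, weight = 3.
  m = 0010 → c = 0100111, weight = 4.
  m = 1010 → c = 0000111, weight = 3.
  m = 0110 → c = 1110111, weight = 6.
  m = 1110 → c = 1010111, weight = 5.
  m = 0001 → c = 1100100, weight = 3.
  m = 1001 → c = 1000100, weight = 2.
  m = 0101 → c = 0110100, weight = 3.
  m = 1101 → c = 0010100, weight = 2.
  m = 0011 → c = 1000011, weight = 3.
  m = 1011 → c = 1100011, weight = 4.
  m = 0111 → c = 0010011, weight = 3.
  m = 1111 → c = 0110011, weight = 4.
Tally weights:
  weight 0: 1 codewords.
  weight 1: 1 codewords.
  weight 2: 3 codewords.
  weight 3: 6 codewords.
  weight 4: 3 codewords.
  weight 5: 1 codewords.
  weight 6: 1 codewords.
Minimum distance d = smallest w > 0 with A_w > 0 = 1.
Sanity: Σ A_w = 16 = 2^4 = 16 ✓.


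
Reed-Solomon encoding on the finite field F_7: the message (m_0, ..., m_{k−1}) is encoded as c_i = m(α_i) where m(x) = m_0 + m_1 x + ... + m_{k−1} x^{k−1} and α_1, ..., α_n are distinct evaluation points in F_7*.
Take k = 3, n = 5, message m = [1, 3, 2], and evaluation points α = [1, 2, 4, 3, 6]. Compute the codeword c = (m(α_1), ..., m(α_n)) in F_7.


c = [6, 1, 3, 0, 0]

Message polynomial: m(x) = 1 + 3·x + 2·x^2 (mod 7).
For each evaluation point α_i, compute m(α_i) mod 7:
  α_1 = 1: Horner steps 2 → 5 → 6, so m(1) = 6.
  α_2 = 2: Horner steps 2 → 0 → 1, so m(2) = 1.
  α_3 = 4: Horner steps 2 → 4 → 3, so m(4) = 3.
  α_4 = 3: Horner steps 2 → 2 → 0, so m(3) = 0.
  α_5 = 6: Horner steps 2 → 1 → 0, so m(6) = 0.
Codeword c = [6, 1, 3, 0, 0] ∈ F_7^5.


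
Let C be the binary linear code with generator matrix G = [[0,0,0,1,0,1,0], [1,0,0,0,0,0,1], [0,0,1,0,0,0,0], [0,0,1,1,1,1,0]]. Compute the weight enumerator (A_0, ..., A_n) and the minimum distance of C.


Weight distribution: A_0 = 1, A_1 = 2, A_2 = 3, A_3 = 4, A_4 = 3, A_5 = 2, A_6 = 1. Minimum distance d = 1.

Enumerate all 2^4 = 16 messages m ∈ F_2^4.
For each, compute codeword c = mG in F_2^7, then tally its weight.
  m = 0000 → c = 0000000, weight = 0.
  m = 1000 → c = 0001010, weight = 2.
  m = 0100 → c = 1000001, weight = 2.
  m = 1100 → c = 1001011, weight = 4.
  m = 0010 → c = 0010000, weight = 1.
  m = 1010 → c = 0011010, weight = 3.
  m = 0110 → c = 1010001, weight = 3.
  m = 1110 → c = 1011011, weight = 5.
  m = 0001 → c = 0011110, weight = 4.
  m = 1001 → c = 0010100, weight = 2.
  m = 0101 → c = 1011111, weight = 6.
  m = 1101 → c = 1010101, weight = 4.
  m = 0011 → c = 0001110, weight = 3.
  m = 1011 → c = 0000100, weight = 1.
  m = 0111 → c = 1001111, weight = 5.
  m = 1111 → c = 1000101, weight = 3.
Tally weights:
  weight 0: 1 codewords.
  weight 1: 2 codewords.
  weight 2: 3 codewords.
  weight 3: 4 codewords.
  weight 4: 3 codewords.
  weight 5: 2 codewords.
  weight 6: 1 codewords.
Minimum distance d = smallest w > 0 with A_w > 0 = 1.
Sanity: Σ A_w = 16 = 2^4 = 16 ✓.


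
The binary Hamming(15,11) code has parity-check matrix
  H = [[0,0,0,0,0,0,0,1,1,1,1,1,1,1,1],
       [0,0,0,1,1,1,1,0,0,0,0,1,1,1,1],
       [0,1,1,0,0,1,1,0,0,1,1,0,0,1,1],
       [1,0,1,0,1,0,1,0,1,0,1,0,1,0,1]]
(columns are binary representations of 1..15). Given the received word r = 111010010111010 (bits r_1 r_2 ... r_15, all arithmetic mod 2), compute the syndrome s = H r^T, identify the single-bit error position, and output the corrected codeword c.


s = (1, 1, 1, 0)^T, error position = 14, corrected codeword c = 111010010111000

Compute s = H r^T mod 2 one row at a time:
  s_1 = 1 + 0 + 1 + 1 + 1 + 0 + 1 + 0 = 5 ≡ 1 (mod 2).
  s_2 = 0 + 1 + 0 + 0 + 1 + 0 + 1 + 0 = 3 ≡ 1 (mod 2).
  s_3 = 1 + 1 + 0 + 0 + 1 + 1 + 1 + 0 = 5 ≡ 1 (mod 2).
  s_4 = 1 + 1 + 1 + 0 + 0 + 1 + 0 + 0 = 4 ≡ 0 (mod 2).
s = (1, 1, 1, 0)^T — this equals column 14 of H (binary 1110), so error is at position 14.
Correct: flip bit 14 of r = 111010010111010 to get c = 111010010111000.


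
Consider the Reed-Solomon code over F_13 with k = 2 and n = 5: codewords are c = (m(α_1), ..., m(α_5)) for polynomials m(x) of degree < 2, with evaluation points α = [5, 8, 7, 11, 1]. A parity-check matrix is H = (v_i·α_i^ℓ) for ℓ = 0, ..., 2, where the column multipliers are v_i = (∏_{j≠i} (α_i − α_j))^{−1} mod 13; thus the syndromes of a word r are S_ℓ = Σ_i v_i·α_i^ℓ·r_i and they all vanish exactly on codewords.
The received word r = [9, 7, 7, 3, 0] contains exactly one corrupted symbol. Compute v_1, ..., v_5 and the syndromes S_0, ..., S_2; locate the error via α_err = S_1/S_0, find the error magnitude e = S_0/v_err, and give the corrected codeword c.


S = (7, 4, 6), error at position 2, error magnitude e = 1, c = [9, 6, 7, 3, 0].

Step 1: column multipliers v_i = (∏_{j≠i}(α_i − α_j))^{−1} mod 13.
  i = 1 (α = 5): (5−8)(5−7)(5−11)(5−1) = (−3)·(−2)·(−6)·4 = −144 ≡ 12, so v_1 = 12^{−1} = 12 (mod 13).
  i = 2 (α = 8): (8−5)(8−7)(8−11)(8−1) = 3·1·(−3)·7 = −63 ≡ 2, so v_2 = 2^{−1} = 7 (mod 13).
  i = 3 (α = 7): (7−5)(7−8)(7−11)(7−1) = 2·(−1)·(−4)·6 = 48 ≡ 9, so v_3 = 9^{−1} = 3 (mod 13).
  i = 4 (α = 11): (11−5)(11−8)(11−7)(11−1) = 6·3·4·10 = 720 ≡ 5, so v_4 = 5^{−1} = 8 (mod 13).
  i = 5 (α = 1): (1−5)(1−8)(1−7)(1−11) = (−4)·(−7)·(−6)·(−10) = 1680 ≡ 3, so v_5 = 3^{−1} = 9 (mod 13).
  v = [12, 7, 3, 8, 9].
Step 2: syndromes of r = [9, 7, 7, 3, 0] (all sums mod 13).
  S_0 = Σ v_i r_i = 12·9 + 7·7 + 3·7 + 8·3 + 9·0 = 202 ≡ 7.
  S_1 = Σ v_i α_i r_i = 12·5·9 + 7·8·7 + 3·7·7 + 8·11·3 + 9·1·0 = 1343 ≡ 4.
  α_i^2 mod 13 = [12, 12, 10, 4, 1].
  S_2 = Σ v_i α_i^2 r_i = 12·12·9 + 7·12·7 + 3·10·7 + 8·4·3 + 9·1·0 = 2190 ≡ 6.
  S = (7, 4, 6) ≠ 0, so r is not a codeword (an error is present).
Step 3: locate the error. For a single error e at position i, S_ℓ = v_i·e·α_i^ℓ, so α_err = S_1/S_0.
  S_0^{−1} = 7^{−1} = 2 (mod 13), so α_err = 4·2 = 8 ≡ 8 = α_2. Error position i = 2.
  Consistency check: S_2/S_1 = 6·10 = 60 ≡ 8 = α_err ✓ (single-error assumption holds).
Step 4: error magnitude e = S_0/v_2 = S_0·∏_{j≠2}(α_2 − α_j) = 7·2 = 14 ≡ 1 (mod 13).
Step 5: correct position 2: c_2 = r_2 − e = 7 − 1 ≡ 6 (mod 13). Hence c = [9, 6, 7, 3, 0].
  Check: interpolating c through the α_i gives m(x) = 1 + 12·x (degree < 2) with m(α_i) = c_i for every i, so c is indeed a codeword.


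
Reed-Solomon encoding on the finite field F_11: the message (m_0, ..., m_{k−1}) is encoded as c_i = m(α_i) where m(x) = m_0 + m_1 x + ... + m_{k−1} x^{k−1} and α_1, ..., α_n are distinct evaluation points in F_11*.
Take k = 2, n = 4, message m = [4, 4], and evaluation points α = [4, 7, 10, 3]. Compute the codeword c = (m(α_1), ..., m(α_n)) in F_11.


c = [9, 10, 0, 5]

Message polynomial: m(x) = 4 + 4·x (mod 11).
For each evaluation point α_i, compute m(α_i) mod 11:
  α_1 = 4: Horner steps 4 → 9, so m(4) = 9.
  α_2 = 7: Horner steps 4 → 10, so m(7) = 10.
  α_3 = 10: Horner steps 4 → 0, so m(10) = 0.
  α_4 = 3: Horner steps 4 → 5, so m(3) = 5.
Codeword c = [9, 10, 0, 5] ∈ F_11^4.


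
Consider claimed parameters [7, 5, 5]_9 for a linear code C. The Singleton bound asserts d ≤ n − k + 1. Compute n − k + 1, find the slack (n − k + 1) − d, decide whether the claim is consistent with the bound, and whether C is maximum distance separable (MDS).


Singleton RHS = n − k + 1 = 3, slack = -2, bound violated (no such code; not MDS).

Singleton bound: d ≤ n − k + 1.
Here n = 7, k = 5, so n − k + 1 = 3.
Given d = 5, check d ≤ 3: NO.
Slack = (n − k + 1) − d = -2.
The slack is negative: d = 5 exceeds n − k + 1 = 3 by 2, so the Singleton bound is violated and no linear [7, 5, 5]_9 code can exist. In particular it is not MDS (MDS requires d = n − k + 1 exactly).
Description: the claimed parameters are [7, 5, 5]_9; such a code would be impossible (violates the Singleton bound).


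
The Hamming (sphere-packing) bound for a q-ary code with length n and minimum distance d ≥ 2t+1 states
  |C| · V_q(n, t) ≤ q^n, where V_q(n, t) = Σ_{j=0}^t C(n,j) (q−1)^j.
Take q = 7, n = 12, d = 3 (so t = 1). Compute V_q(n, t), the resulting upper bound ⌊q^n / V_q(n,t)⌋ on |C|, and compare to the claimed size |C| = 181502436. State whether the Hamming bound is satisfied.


V_q(n, t) = 73, q^n = 13841287201, Hamming bound = 189606673, |C| = 181502436 ≤ bound (satisfied).

Step 1: Compute V_q(n, t) = Σ_{j=0}^1 C(n, j) (q−1)^j.
  j = 0: C(12,0)·(6)^0 = 1·1 = 1.
  j = 1: C(12,1)·(6)^1 = 12·6 = 72.
  V_q(n, t) = 1 + 72 = 73.
Step 2: q^n = 7^12 = 13841287201.
Step 3: Hamming bound ⌊q^n / V_q(n,t)⌋ = ⌊13841287201/73⌋ = 189606673.
Step 4: Compare |C| = 181502436 to 189606673: satisfied.
The claimed |C| lies below the Hamming bound.


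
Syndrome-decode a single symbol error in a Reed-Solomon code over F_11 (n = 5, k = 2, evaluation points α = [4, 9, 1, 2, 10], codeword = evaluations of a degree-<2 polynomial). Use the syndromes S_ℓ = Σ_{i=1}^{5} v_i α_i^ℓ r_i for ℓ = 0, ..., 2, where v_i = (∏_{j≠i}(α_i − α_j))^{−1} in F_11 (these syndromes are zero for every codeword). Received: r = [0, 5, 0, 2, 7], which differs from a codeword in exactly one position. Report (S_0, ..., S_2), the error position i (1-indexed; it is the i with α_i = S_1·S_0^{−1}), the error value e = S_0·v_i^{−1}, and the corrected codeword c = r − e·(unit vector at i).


S = (4, 5, 9), error at position 1, error magnitude e = 5, c = [6, 5, 0, 2, 7].

Step 1: column multipliers v_i = (∏_{j≠i}(α_i − α_j))^{−1} mod 11.
  i = 1 (α = 4): (4−9)(4−1)(4−2)(4−10) = (−5)·3·2·(−6) = 180 ≡ 4, so v_1 = 4^{−1} = 3 (mod 11).
  i = 2 (α = 9): (9−4)(9−1)(9−2)(9−10) = 5·8·7·(−1) = −280 ≡ 6, so v_2 = 6^{−1} = 2 (mod 11).
  i = 3 (α = 1): (1−4)(1−9)(1−2)(1−10) = (−3)·(−8)·(−1)·(−9) = 216 ≡ 7, so v_3 = 7^{−1} = 8 (mod 11).
  i = 4 (α = 2): (2−4)(2−9)(2−1)(2−10) = (−2)·(−7)·1·(−8) = −112 ≡ 9, so v_4 = 9^{−1} = 5 (mod 11).
  i = 5 (α = 10): (10−4)(10−9)(10−1)(10−2) = 6·1·9·8 = 432 ≡ 3, so v_5 = 3^{−1} = 4 (mod 11).
  v = [3, 2, 8, 5, 4].
Step 2: syndromes of r = [0, 5, 0, 2, 7] (all sums mod 11).
  S_0 = Σ v_i r_i = 3·0 + 2·5 + 8·0 + 5·2 + 4·7 = 48 ≡ 4.
  S_1 = Σ v_i α_i r_i = 3·4·0 + 2·9·5 + 8·1·0 + 5·2·2 + 4·10·7 = 390 ≡ 5.
  α_i^2 mod 11 = [5, 4, 1, 4, 1].
  S_2 = Σ v_i α_i^2 r_i = 3·5·0 + 2·4·5 + 8·1·0 + 5·4·2 + 4·1·7 = 108 ≡ 9.
  S = (4, 5, 9) ≠ 0, so r is not a codeword (an error is present).
Step 3: locate the error. For a single error e at position i, S_ℓ = v_i·e·α_i^ℓ, so α_err = S_1/S_0.
  S_0^{−1} = 4^{−1} = 3 (mod 11), so α_err = 5·3 = 15 ≡ 4 = α_1. Error position i = 1.
  Consistency check: S_2/S_1 = 9·9 = 81 ≡ 4 = α_err ✓ (single-error assumption holds).
Step 4: error magnitude e = S_0/v_1 = S_0·∏_{j≠1}(α_1 − α_j) = 4·4 = 16 ≡ 5 (mod 11).
Step 5: correct position 1: c_1 = r_1 − e = 0 − 5 ≡ 6 (mod 11). Hence c = [6, 5, 0, 2, 7].
  Check: interpolating c through the α_i gives m(x) = 9 + 2·x (degree < 2) with m(α_i) = c_i for every i, so c is indeed a codeword.


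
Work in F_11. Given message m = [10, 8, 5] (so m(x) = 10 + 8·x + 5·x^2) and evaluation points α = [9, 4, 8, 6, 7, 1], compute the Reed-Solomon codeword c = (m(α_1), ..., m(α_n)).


c = [3, 1, 9, 7, 3, 1]

Message polynomial: m(x) = 10 + 8·x + 5·x^2 (mod 11).
For each evaluation point α_i, compute m(α_i) mod 11:
  α_1 = 9: Horner steps 5 → 9 → 3, so m(9) = 3.
  α_2 = 4: Horner steps 5 → 6 → 1, so m(4) = 1.
  α_3 = 8: Horner steps 5 → 4 → 9, so m(8) = 9.
  α_4 = 6: Horner steps 5 → 5 → 7, so m(6) = 7.
  α_5 = 7: Horner steps 5 → 10 → 3, so m(7) = 3.
  α_6 = 1: Horner steps 5 → 2 → 1, so m(1) = 1.
Codeword c = [3, 1, 9, 7, 3, 1] ∈ F_11^6.


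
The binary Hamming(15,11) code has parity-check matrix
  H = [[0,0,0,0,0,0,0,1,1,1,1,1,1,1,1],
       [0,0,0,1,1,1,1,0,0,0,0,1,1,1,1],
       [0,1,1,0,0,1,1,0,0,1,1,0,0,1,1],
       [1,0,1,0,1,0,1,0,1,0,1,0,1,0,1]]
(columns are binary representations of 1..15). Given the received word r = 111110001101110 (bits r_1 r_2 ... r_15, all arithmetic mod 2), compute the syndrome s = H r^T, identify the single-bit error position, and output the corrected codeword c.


s = (1, 1, 0, 1)^T, error position = 13, corrected codeword c = 111110001101010

Compute s = H r^T mod 2 one row at a time:
  s_1 = 0 + 1 + 1 + 0 + 1 + 1 + 1 + 0 = 5 ≡ 1 (mod 2).
  s_2 = 1 + 1 + 0 + 0 + 1 + 1 + 1 + 0 = 5 ≡ 1 (mod 2).
  s_3 = 1 + 1 + 0 + 0 + 1 + 0 + 1 + 0 = 4 ≡ 0 (mod 2).
  s_4 = 1 + 1 + 1 + 0 + 1 + 0 + 1 + 0 = 5 ≡ 1 (mod 2).
s = (1, 1, 0, 1)^T — this equals column 13 of H (binary 1101), so error is at position 13.
Correct: flip bit 13 of r = 111110001101110 to get c = 111110001101010.


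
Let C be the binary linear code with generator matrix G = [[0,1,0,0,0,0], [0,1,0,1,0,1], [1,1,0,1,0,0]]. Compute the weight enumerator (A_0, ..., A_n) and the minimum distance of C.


Weight distribution: A_0 = 1, A_1 = 1, A_2 = 3, A_3 = 3. Minimum distance d = 1.

Enumerate all 2^3 = 8 messages m ∈ F_2^3.
For each, compute codeword c = mG in F_2^6, then tally its weight.
  m = 000 → c = 000000, weight = 0.
  m = 100 → c = 010000, weight = 1.
  m = 010 → c = 010101, weight = 3.
  m = 110 → c = 000101, weight = 2.
  m = 001 → c = 110100, weight = 3.
  m = 101 → c = 100100, weight = 2.
  m = 011 → c = 100001, weight = 2.
  m = 111 → c = 110001, weight = 3.
Tally weights:
  weight 0: 1 codewords.
  weight 1: 1 codewords.
  weight 2: 3 codewords.
  weight 3: 3 codewords.
Minimum distance d = smallest w > 0 with A_w > 0 = 1.
Sanity: Σ A_w = 8 = 2^3 = 8 ✓.


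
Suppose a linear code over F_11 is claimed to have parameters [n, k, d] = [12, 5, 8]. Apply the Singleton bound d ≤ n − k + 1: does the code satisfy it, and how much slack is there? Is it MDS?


Singleton RHS = n − k + 1 = 8, slack = 0, bound satisfied, MDS.

Singleton bound: d ≤ n − k + 1.
Here n = 12, k = 5, so n − k + 1 = 8.
Given d = 8, check d ≤ 8: YES.
Slack = (n − k + 1) − d = 0.
The code is MDS (slack = 0).
Description: the claimed parameters are [12, 5, 8]_11; such a code would be MDS (meets Singleton bound).


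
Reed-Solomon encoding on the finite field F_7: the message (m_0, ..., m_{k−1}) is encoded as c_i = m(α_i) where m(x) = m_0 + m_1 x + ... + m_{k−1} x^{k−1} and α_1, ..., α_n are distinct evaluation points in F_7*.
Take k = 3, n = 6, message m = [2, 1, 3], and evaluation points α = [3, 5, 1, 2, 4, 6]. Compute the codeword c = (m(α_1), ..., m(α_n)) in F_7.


c = [4, 5, 6, 2, 5, 4]

Message polynomial: m(x) = 2 + 1·x + 3·x^2 (mod 7).
For each evaluation point α_i, compute m(α_i) mod 7:
  α_1 = 3: Horner steps 3 → 3 → 4, so m(3) = 4.
  α_2 = 5: Horner steps 3 → 2 → 5, so m(5) = 5.
  α_3 = 1: Horner steps 3 → 4 → 6, so m(1) = 6.
  α_4 = 2: Horner steps 3 → 0 → 2, so m(2) = 2.
  α_5 = 4: Horner steps 3 → 6 → 5, so m(4) = 5.
  α_6 = 6: Horner steps 3 → 5 → 4, so m(6) = 4.
Codeword c = [4, 5, 6, 2, 5, 4] ∈ F_7^6.


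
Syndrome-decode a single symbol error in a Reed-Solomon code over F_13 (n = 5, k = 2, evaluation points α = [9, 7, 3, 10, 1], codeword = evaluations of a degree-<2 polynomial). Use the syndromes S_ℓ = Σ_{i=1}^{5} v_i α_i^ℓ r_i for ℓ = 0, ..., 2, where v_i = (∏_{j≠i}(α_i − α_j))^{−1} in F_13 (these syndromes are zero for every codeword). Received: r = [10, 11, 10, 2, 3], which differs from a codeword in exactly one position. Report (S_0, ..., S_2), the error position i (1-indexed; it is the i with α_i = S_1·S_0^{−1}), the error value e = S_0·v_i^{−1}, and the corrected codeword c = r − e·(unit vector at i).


S = (12, 4, 10), error at position 1, error magnitude e = 5, c = [5, 11, 10, 2, 3].

Step 1: column multipliers v_i = (∏_{j≠i}(α_i − α_j))^{−1} mod 13.
  i = 1 (α = 9): (9−7)(9−3)(9−10)(9−1) = 2·6·(−1)·8 = −96 ≡ 8, so v_1 = 8^{−1} = 5 (mod 13).
  i = 2 (α = 7): (7−9)(7−3)(7−10)(7−1) = (−2)·4·(−3)·6 = 144 ≡ 1, so v_2 = 1^{−1} = 1 (mod 13).
  i = 3 (α = 3): (3−9)(3−7)(3−10)(3−1) = (−6)·(−4)·(−7)·2 = −336 ≡ 2, so v_3 = 2^{−1} = 7 (mod 13).
  i = 4 (α = 10): (10−9)(10−7)(10−3)(10−1) = 1·3·7·9 = 189 ≡ 7, so v_4 = 7^{−1} = 2 (mod 13).
  i = 5 (α = 1): (1−9)(1−7)(1−3)(1−10) = (−8)·(−6)·(−2)·(−9) = 864 ≡ 6, so v_5 = 6^{−1} = 11 (mod 13).
  v = [5, 1, 7, 2, 11].
Step 2: syndromes of r = [10, 11, 10, 2, 3] (all sums mod 13).
  S_0 = Σ v_i r_i = 5·10 + 1·11 + 7·10 + 2·2 + 11·3 = 168 ≡ 12.
  S_1 = Σ v_i α_i r_i = 5·9·10 + 1·7·11 + 7·3·10 + 2·10·2 + 11·1·3 = 810 ≡ 4.
  α_i^2 mod 13 = [3, 10, 9, 9, 1].
  S_2 = Σ v_i α_i^2 r_i = 5·3·10 + 1·10·11 + 7·9·10 + 2·9·2 + 11·1·3 = 959 ≡ 10.
  S = (12, 4, 10) ≠ 0, so r is not a codeword (an error is present).
Step 3: locate the error. For a single error e at position i, S_ℓ = v_i·e·α_i^ℓ, so α_err = S_1/S_0.
  S_0^{−1} = 12^{−1} = 12 (mod 13), so α_err = 4·12 = 48 ≡ 9 = α_1. Error position i = 1.
  Consistency check: S_2/S_1 = 10·10 = 100 ≡ 9 = α_err ✓ (single-error assumption holds).
Step 4: error magnitude e = S_0/v_1 = S_0·∏_{j≠1}(α_1 − α_j) = 12·8 = 96 ≡ 5 (mod 13).
Step 5: correct position 1: c_1 = r_1 − e = 10 − 5 ≡ 5 (mod 13). Hence c = [5, 11, 10, 2, 3].
  Check: interpolating c through the α_i gives m(x) = 6 + 10·x (degree < 2) with m(α_i) = c_i for every i, so c is indeed a codeword.


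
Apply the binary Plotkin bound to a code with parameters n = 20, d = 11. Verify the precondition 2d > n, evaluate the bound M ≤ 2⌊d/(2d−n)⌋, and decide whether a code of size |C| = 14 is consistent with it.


Plotkin bound M ≤ 10; given |C| = 14 > bound (violated).

Check applicability: 2d = 22, n = 20.
2d − n = 2 > 0, so Plotkin applies.
Compute d/(2d−n) = 11/2 ≈ 5.5000.
⌊d/(2d−n)⌋ = 5.
Plotkin bound: M ≤ 2·5 = 10.
Given |C| = 14, check: VIOLATED.
This |C| is above the Plotkin bound, so no binary code with n = 20, d = 11 and 14 codewords exists.


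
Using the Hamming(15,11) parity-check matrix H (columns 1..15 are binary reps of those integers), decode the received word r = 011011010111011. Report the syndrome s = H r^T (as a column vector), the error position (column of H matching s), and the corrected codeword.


s = (0, 1, 1, 0)^T, error position = 6, corrected codeword c = 011010010111011

Compute s = H r^T mod 2 one row at a time:
  s_1 = 1 + 0 + 1 + 1 + 1 + 0 + 1 + 1 = 6 ≡ 0 (mod 2).
  s_2 = 0 + 1 + 1 + 0 + 1 + 0 + 1 + 1 = 5 ≡ 1 (mod 2).
  s_3 = 1 + 1 + 1 + 0 + 1 + 1 + 1 + 1 = 7 ≡ 1 (mod 2).
  s_4 = 0 + 1 + 1 + 0 + 0 + 1 + 0 + 1 = 4 ≡ 0 (mod 2).
s = (0, 1, 1, 0)^T — this equals column 6 of H (binary 0110), so error is at position 6.
Correct: flip bit 6 of r = 011011010111011 to get c = 011010010111011.


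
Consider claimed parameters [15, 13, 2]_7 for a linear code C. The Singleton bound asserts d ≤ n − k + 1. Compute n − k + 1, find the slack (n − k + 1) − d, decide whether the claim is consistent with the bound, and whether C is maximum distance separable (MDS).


Singleton RHS = n − k + 1 = 3, slack = 1, bound satisfied, not MDS.

Singleton bound: d ≤ n − k + 1.
Here n = 15, k = 13, so n − k + 1 = 3.
Given d = 2, check d ≤ 3: YES.
Slack = (n − k + 1) − d = 1.
The code is NOT MDS (slack = 1 > 0).
Description: the claimed parameters are [15, 13, 2]_7; such a code would be non-MDS.


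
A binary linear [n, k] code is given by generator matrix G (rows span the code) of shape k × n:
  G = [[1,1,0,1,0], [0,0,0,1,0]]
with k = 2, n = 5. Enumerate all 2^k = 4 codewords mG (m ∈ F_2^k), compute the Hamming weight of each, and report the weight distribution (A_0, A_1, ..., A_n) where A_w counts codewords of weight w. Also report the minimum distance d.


Weight distribution: A_0 = 1, A_1 = 1, A_2 = 1, A_3 = 1. Minimum distance d = 1.

Enumerate all 2^2 = 4 messages m ∈ F_2^2.
For each, compute codeword c = mG in F_2^5, then tally its weight.
  m = 00 → c = 00000, weight = 0.
  m = 10 → c = 11010, weight = 3.
  m = 01 → c = 00010, weight = 1.
  m = 11 → c = 11000, weight = 2.
Tally weights:
  weight 0: 1 codewords.
  weight 1: 1 codewords.
  weight 2: 1 codewords.
  weight 3: 1 codewords.
Minimum distance d = smallest w > 0 with A_w > 0 = 1.
Sanity: Σ A_w = 4 = 2^2 = 4 ✓.


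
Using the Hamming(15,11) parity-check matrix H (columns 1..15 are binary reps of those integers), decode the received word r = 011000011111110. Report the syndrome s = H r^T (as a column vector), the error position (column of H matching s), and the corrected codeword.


s = (1, 1, 1, 0)^T, error position = 14, corrected codeword c = 011000011111100

Compute s = H r^T mod 2 one row at a time:
  s_1 = 1 + 1 + 1 + 1 + 1 + 1 + 1 + 0 = 7 ≡ 1 (mod 2).
  s_2 = 0 + 0 + 0 + 0 + 1 + 1 + 1 + 0 = 3 ≡ 1 (mod 2).
  s_3 = 1 + 1 + 0 + 0 + 1 + 1 + 1 + 0 = 5 ≡ 1 (mod 2).
  s_4 = 0 + 1 + 0 + 0 + 1 + 1 + 1 + 0 = 4 ≡ 0 (mod 2).
s = (1, 1, 1, 0)^T — this equals column 14 of H (binary 1110), so error is at position 14.
Correct: flip bit 14 of r = 011000011111110 to get c = 011000011111100.


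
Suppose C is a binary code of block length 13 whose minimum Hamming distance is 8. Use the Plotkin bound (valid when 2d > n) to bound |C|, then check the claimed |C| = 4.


Plotkin bound M ≤ 4; given |C| = 4 ≤ bound (satisfied).

Check applicability: 2d = 16, n = 13.
2d − n = 3 > 0, so Plotkin applies.
Compute d/(2d−n) = 8/3 ≈ 2.6667.
⌊d/(2d−n)⌋ = 2.
Plotkin bound: M ≤ 2·2 = 4.
Given |C| = 4, check: satisfied.
This |C| is at the Plotkin bound.


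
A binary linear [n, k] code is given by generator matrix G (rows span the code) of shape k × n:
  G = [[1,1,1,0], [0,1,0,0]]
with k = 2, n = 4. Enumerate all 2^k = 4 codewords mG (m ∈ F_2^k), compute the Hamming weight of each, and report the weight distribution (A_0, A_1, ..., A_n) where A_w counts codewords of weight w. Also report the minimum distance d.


Weight distribution: A_0 = 1, A_1 = 1, A_2 = 1, A_3 = 1. Minimum distance d = 1.

Enumerate all 2^2 = 4 messages m ∈ F_2^2.
For each, compute codeword c = mG in F_2^4, then tally its weight.
  m = 00 → c = 0000, weight = 0.
  m = 10 → c = 1110, weight = 3.
  m = 01 → c = 0100, weight = 1.
  m = 11 → c = 1010, weight = 2.
Tally weights:
  weight 0: 1 codewords.
  weight 1: 1 codewords.
  weight 2: 1 codewords.
  weight 3: 1 codewords.
Minimum distance d = smallest w > 0 with A_w > 0 = 1.
Sanity: Σ A_w = 4 = 2^2 = 4 ✓.


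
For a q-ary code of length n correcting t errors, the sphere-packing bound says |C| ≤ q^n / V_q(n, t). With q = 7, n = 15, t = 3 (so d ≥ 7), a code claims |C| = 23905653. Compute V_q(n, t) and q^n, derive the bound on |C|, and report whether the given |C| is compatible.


V_q(n, t) = 102151, q^n = 4747561509943, Hamming bound = 46475918, |C| = 23905653 ≤ bound (satisfied).

Step 1: Compute V_q(n, t) = Σ_{j=0}^3 C(n, j) (q−1)^j.
  j = 0: C(15,0)·(6)^0 = 1·1 = 1.
  j = 1: C(15,1)·(6)^1 = 15·6 = 90.
  j = 2: C(15,2)·(6)^2 = 105·36 = 3780.
  j = 3: C(15,3)·(6)^3 = 455·216 = 98280.
  V_q(n, t) = 1 + 90 + 3780 + 98280 = 102151.
Step 2: q^n = 7^15 = 4747561509943.
Step 3: Hamming bound ⌊q^n / V_q(n,t)⌋ = ⌊4747561509943/102151⌋ = 46475918.
Step 4: Compare |C| = 23905653 to 46475918: satisfied.
The claimed |C| lies below the Hamming bound.


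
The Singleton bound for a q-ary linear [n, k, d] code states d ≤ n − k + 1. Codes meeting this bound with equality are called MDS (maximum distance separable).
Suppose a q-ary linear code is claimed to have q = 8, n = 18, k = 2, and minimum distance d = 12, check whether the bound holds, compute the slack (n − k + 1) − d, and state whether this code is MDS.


Singleton RHS = n − k + 1 = 17, slack = 5, bound satisfied, not MDS.

Singleton bound: d ≤ n − k + 1.
Here n = 18, k = 2, so n − k + 1 = 17.
Given d = 12, check d ≤ 17: YES.
Slack = (n − k + 1) − d = 5.
The code is NOT MDS (slack = 5 > 0).
Description: the claimed parameters are [18, 2, 12]_8; such a code would be non-MDS.


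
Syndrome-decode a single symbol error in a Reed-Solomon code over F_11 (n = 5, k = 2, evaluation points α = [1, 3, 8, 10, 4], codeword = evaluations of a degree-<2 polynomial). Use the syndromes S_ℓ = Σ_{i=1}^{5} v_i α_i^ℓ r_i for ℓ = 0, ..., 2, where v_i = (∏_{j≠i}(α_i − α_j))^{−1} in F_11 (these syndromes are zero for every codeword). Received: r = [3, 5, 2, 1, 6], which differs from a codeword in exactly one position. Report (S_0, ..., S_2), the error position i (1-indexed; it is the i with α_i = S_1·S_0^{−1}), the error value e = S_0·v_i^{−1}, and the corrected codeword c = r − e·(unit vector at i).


S = (6, 4, 10), error at position 3, error magnitude e = 3, c = [3, 5, 10, 1, 6].

Step 1: column multipliers v_i = (∏_{j≠i}(α_i − α_j))^{−1} mod 11.
  i = 1 (α = 1): (1−3)(1−8)(1−10)(1−4) = (−2)·(−7)·(−9)·(−3) = 378 ≡ 4, so v_1 = 4^{−1} = 3 (mod 11).
  i = 2 (α = 3): (3−1)(3−8)(3−10)(3−4) = 2·(−5)·(−7)·(−1) = −70 ≡ 7, so v_2 = 7^{−1} = 8 (mod 11).
  i = 3 (α = 8): (8−1)(8−3)(8−10)(8−4) = 7·5·(−2)·4 = −280 ≡ 6, so v_3 = 6^{−1} = 2 (mod 11).
  i = 4 (α = 10): (10−1)(10−3)(10−8)(10−4) = 9·7·2·6 = 756 ≡ 8, so v_4 = 8^{−1} = 7 (mod 11).
  i = 5 (α = 4): (4−1)(4−3)(4−8)(4−10) = 3·1·(−4)·(−6) = 72 ≡ 6, so v_5 = 6^{−1} = 2 (mod 11).
  v = [3, 8, 2, 7, 2].
Step 2: syndromes of r = [3, 5, 2, 1, 6] (all sums mod 11).
  S_0 = Σ v_i r_i = 3·3 + 8·5 + 2·2 + 7·1 + 2·6 = 72 ≡ 6.
  S_1 = Σ v_i α_i r_i = 3·1·3 + 8·3·5 + 2·8·2 + 7·10·1 + 2·4·6 = 279 ≡ 4.
  α_i^2 mod 11 = [1, 9, 9, 1, 5].
  S_2 = Σ v_i α_i^2 r_i = 3·1·3 + 8·9·5 + 2·9·2 + 7·1·1 + 2·5·6 = 472 ≡ 10.
  S = (6, 4, 10) ≠ 0, so r is not a codeword (an error is present).
Step 3: locate the error. For a single error e at position i, S_ℓ = v_i·e·α_i^ℓ, so α_err = S_1/S_0.
  S_0^{−1} = 6^{−1} = 2 (mod 11), so α_err = 4·2 = 8 ≡ 8 = α_3. Error position i = 3.
  Consistency check: S_2/S_1 = 10·3 = 30 ≡ 8 = α_err ✓ (single-error assumption holds).
Step 4: error magnitude e = S_0/v_3 = S_0·∏_{j≠3}(α_3 − α_j) = 6·6 = 36 ≡ 3 (mod 11).
Step 5: correct position 3: c_3 = r_3 − e = 2 − 3 ≡ 10 (mod 11). Hence c = [3, 5, 10, 1, 6].
  Check: interpolating c through the α_i gives m(x) = 2 + 1·x (degree < 2) with m(α_i) = c_i for every i, so c is indeed a codeword.


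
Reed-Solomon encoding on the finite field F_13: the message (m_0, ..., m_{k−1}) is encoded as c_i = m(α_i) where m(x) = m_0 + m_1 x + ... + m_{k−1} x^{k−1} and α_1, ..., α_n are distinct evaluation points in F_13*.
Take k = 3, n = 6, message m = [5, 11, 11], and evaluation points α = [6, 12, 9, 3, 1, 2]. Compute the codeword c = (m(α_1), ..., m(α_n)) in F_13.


c = [12, 5, 7, 7, 1, 6]

Message polynomial: m(x) = 5 + 11·x + 11·x^2 (mod 13).
For each evaluation point α_i, compute m(α_i) mod 13:
  α_1 = 6: Horner steps 11 → 12 → 12, so m(6) = 12.
  α_2 = 12: Horner steps 11 → 0 → 5, so m(12) = 5.
  α_3 = 9: Horner steps 11 → 6 → 7, so m(9) = 7.
  α_4 = 3: Horner steps 11 → 5 → 7, so m(3) = 7.
  α_5 = 1: Horner steps 11 → 9 → 1, so m(1) = 1.
  α_6 = 2: Horner steps 11 → 7 → 6, so m(2) = 6.
Codeword c = [12, 5, 7, 7, 1, 6] ∈ F_13^6.


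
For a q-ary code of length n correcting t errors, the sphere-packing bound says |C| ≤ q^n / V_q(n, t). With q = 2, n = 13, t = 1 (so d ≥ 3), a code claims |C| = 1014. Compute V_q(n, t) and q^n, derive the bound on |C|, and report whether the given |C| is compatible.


V_q(n, t) = 14, q^n = 8192, Hamming bound = 585, |C| = 1014 > bound (violated).

Step 1: Compute V_q(n, t) = Σ_{j=0}^1 C(n, j) (q−1)^j.
  j = 0: C(13,0)·(1)^0 = 1·1 = 1.
  j = 1: C(13,1)·(1)^1 = 13·1 = 13.
  V_q(n, t) = 1 + 13 = 14.
Step 2: q^n = 2^13 = 8192.
Step 3: Hamming bound ⌊q^n / V_q(n,t)⌋ = ⌊8192/14⌋ = 585.
Step 4: Compare |C| = 1014 to 585: violated.
The claimed |C| lies above the Hamming bound, so no 2-ary code of length 13 with d ≥ 3 can have 1014 codewords.
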